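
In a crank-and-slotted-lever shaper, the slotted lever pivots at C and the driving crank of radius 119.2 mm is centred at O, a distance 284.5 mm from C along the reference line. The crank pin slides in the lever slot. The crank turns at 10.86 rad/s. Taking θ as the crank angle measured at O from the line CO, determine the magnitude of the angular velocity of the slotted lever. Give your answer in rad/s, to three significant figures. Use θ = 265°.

1.37

ω = 10.86 rad/s
Crank pin A relative to C: A = (d + r cosθ, r sinθ); lever angle φ = atan2(r sinθ, d + r cosθ).
Differentiating tanφ: φ̇ = rω(d cosθ + r)/(d² + r² + 2dr cosθ).
d² + r² + 2dr cosθ = |CA|² = 0.0892376 m²;  d cosθ + r = +0.094404 m.
|ω_lever| = |0.1192·10.86·+0.094404| / 0.0892376 = 1.3695 rad/s.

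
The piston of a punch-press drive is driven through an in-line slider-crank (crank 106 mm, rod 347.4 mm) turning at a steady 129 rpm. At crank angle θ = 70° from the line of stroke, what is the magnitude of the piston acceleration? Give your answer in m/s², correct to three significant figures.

1.96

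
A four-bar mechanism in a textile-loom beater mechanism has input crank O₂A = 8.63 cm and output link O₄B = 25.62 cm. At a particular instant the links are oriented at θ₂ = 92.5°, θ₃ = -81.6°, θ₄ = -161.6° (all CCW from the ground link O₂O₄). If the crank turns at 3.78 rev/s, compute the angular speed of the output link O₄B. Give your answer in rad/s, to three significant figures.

0.835

ω₂ = 23.75 rad/s (from 3.78 rev/s).
Differentiating the loop-closure r₂e^{iθ₂}+r₃e^{iθ₃}=r₁+r₄e^{iθ₄} gives r₂ω₂e^{iθ₂}+r₃ω₃e^{iθ₃}=r₄ω₄e^{iθ₄}.
Eliminating the other unknown: ω₄ = r₂ω₂ sin(θ₂−θ₃) / [r₄ sin(θ₄−θ₃)].
Numerator sine = +0.10279; denominator sine = -0.98481.
Result = 0.0863·23.75·(+0.10279) / (0.2562·(-0.98481)) = -0.83505 rad/s; magnitude 0.83505 rad/s.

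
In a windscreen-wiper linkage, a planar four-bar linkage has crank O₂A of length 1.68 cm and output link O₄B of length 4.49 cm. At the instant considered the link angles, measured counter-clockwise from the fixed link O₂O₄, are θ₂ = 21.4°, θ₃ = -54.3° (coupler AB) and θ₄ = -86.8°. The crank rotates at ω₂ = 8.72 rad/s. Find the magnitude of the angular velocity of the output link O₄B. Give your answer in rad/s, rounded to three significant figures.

5.88

ω₂ = 8.72 rad/s
Differentiating the loop-closure r₂e^{iθ₂}+r₃e^{iθ₃}=r₁+r₄e^{iθ₄} gives r₂ω₂e^{iθ₂}+r₃ω₃e^{iθ₃}=r₄ω₄e^{iθ₄}.
Eliminating the other unknown: ω₄ = r₂ω₂ sin(θ₂−θ₃) / [r₄ sin(θ₄−θ₃)].
Numerator sine = +0.96902; denominator sine = -0.53730.
Result = 0.0168·8.72·(+0.96902) / (0.0449·(-0.53730)) = -5.8843 rad/s; magnitude 5.8843 rad/s.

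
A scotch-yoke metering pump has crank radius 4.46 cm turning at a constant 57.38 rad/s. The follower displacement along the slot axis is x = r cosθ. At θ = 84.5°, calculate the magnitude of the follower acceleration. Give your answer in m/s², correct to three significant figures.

ω = 57.38 rad/s
x = r cosθ ⇒ ẍ = −rω² cosθ (ω constant).
|a| = rω²|cosθ| = 0.0446·(57.38)²·|cos 84.5°| = 14.074 m/s².

14.1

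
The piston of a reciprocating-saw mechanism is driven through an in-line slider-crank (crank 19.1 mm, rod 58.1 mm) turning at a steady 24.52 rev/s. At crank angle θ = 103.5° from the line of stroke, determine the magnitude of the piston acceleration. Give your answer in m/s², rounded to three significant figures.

ω = 2π·24.5 = 154.1 rad/s
x(θ) = r cosθ + √(L² − r² sin²θ); with ω constant, a = ω²·d²x/dθ².
d²x/dθ² = −r cosθ − r²(cos2θ)/√u − r⁴ sin²2θ/(4u^{3/2}),  u = L² − r² sin²θ = 0.00303068 m².
Substituting r = 0.0191 m, L = 0.0581 m, θ = 103.5°: d²x/dθ² = +0.010322 m.
a = ω²·d²x/dθ² = (154.1)²·(+0.010322) = +245 m/s²;  |a| = 245 m/s².

245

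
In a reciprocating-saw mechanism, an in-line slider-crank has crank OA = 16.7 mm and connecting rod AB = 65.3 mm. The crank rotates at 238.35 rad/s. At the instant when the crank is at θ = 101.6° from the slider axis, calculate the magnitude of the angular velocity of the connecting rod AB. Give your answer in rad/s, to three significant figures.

ω = 238.3 rad/s
The rod makes angle φ with the slider axis where L sinφ = r sinθ; differentiating, L cosφ·φ̇ = r ω cosθ.
L cosφ = √(L² − r² sin²θ) = 0.063218 m.
|ω_rod| = r ω |cosθ| / √(L² − r² sin²θ) = 0.0167·238.3·0.20108/0.063218 = 12.661 rad/s.

12.7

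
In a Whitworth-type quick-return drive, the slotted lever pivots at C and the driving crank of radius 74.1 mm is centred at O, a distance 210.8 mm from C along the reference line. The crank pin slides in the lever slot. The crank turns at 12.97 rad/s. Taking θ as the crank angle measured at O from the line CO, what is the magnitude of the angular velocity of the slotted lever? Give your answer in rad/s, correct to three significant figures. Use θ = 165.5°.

6.35

ω = 12.97 rad/s
Crank pin A relative to C: A = (d + r cosθ, r sinθ); lever angle φ = atan2(r sinθ, d + r cosθ).
Differentiating tanφ: φ̇ = rω(d cosθ + r)/(d² + r² + 2dr cosθ).
d² + r² + 2dr cosθ = |CA|² = 0.019682 m²;  d cosθ + r = -0.12999 m.
|ω_lever| = |0.0741·12.97·-0.12999| / 0.019682 = 6.3472 rad/s.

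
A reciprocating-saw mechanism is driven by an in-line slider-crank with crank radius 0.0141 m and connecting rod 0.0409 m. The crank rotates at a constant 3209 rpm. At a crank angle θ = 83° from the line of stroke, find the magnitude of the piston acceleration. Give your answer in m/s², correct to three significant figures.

372

ω = 2π·3209/60 = 336 rad/s
x(θ) = r cosθ + √(L² − r² sin²θ); with ω constant, a = ω²·d²x/dθ².
d²x/dθ² = −r cosθ − r²(cos2θ)/√u − r⁴ sin²2θ/(4u^{3/2}),  u = L² − r² sin²θ = 0.00147695 m².
Substituting r = 0.0141 m, L = 0.0409 m, θ = 83°: d²x/dθ² = +0.0032909 m.
a = ω²·d²x/dθ² = (336)²·(+0.0032909) = +371.63 m/s²;  |a| = 371.63 m/s².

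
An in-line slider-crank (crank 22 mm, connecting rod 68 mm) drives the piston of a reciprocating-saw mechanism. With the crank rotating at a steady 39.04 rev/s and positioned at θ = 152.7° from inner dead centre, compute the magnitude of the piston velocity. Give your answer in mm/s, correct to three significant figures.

ω = 2π·39 = 245.3 rad/s
For an in-line slider-crank, x = r cosθ + √(L² − r² sin²θ), so v = −rω sinθ·[1 + r cosθ/√(L² − r² sin²θ)].
With r = 0.022 m, L = 0.068 m, θ = 152.7°: √(L² − r² sin²θ) = 0.067247 m.
v = −0.022·245.3·0.45865·[1 + 0.022·-0.88862/0.067247] = -1.7556 m/s.
|v| = 1.7556 m/s = 1755.6 mm/s.

1760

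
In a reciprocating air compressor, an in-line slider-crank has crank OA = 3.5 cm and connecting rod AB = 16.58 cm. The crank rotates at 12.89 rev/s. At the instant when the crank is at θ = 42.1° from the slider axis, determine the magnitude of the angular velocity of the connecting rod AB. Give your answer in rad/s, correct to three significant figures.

12.8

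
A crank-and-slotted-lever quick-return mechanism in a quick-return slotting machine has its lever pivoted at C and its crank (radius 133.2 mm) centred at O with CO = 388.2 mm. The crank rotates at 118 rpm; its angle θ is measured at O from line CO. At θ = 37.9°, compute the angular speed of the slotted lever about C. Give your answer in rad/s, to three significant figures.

2.89

ω = 12.36 rad/s (from 118 rpm).
Crank pin A relative to C: A = (d + r cosθ, r sinθ); lever angle φ = atan2(r sinθ, d + r cosθ).
Differentiating tanφ: φ̇ = rω(d cosθ + r)/(d² + r² + 2dr cosθ).
d² + r² + 2dr cosθ = |CA|² = 0.250046 m²;  d cosθ + r = +0.43952 m.
|ω_lever| = |0.1332·12.36·+0.43952| / 0.250046 = 2.8932 rad/s.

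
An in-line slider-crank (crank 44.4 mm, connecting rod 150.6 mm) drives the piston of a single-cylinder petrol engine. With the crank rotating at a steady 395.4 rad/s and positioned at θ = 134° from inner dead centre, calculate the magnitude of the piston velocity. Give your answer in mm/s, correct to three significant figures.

ω = 395.4 rad/s
For an in-line slider-crank, x = r cosθ + √(L² − r² sin²θ), so v = −rω sinθ·[1 + r cosθ/√(L² − r² sin²θ)].
With r = 0.0444 m, L = 0.1506 m, θ = 134°: √(L² − r² sin²θ) = 0.14717 m.
v = −0.0444·395.4·0.71934·[1 + 0.0444·-0.69466/0.14717] = -9.982 m/s.
|v| = 9.982 m/s = 9982 mm/s.

9980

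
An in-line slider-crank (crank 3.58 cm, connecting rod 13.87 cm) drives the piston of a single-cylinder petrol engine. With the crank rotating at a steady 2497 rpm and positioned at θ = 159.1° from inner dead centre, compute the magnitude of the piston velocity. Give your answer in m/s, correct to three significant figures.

2.53

ω = 2π·2497/60 = 261.5 rad/s
For an in-line slider-crank, x = r cosθ + √(L² − r² sin²θ), so v = −rω sinθ·[1 + r cosθ/√(L² − r² sin²θ)].
With r = 0.0358 m, L = 0.1387 m, θ = 159.1°: √(L² − r² sin²θ) = 0.13811 m.
v = −0.0358·261.5·0.35674·[1 + 0.0358·-0.93420/0.13811] = -2.5308 m/s.
|v| = 2.5308 m/s.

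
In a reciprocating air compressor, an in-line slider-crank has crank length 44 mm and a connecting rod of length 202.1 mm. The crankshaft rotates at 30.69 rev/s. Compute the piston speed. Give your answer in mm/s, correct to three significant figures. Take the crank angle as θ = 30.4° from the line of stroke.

ω = 2π·30.7 = 192.8 rad/s
For an in-line slider-crank, x = r cosθ + √(L² − r² sin²θ), so v = −rω sinθ·[1 + r cosθ/√(L² − r² sin²θ)].
With r = 0.044 m, L = 0.2021 m, θ = 30.4°: √(L² − r² sin²θ) = 0.20087 m.
v = −0.044·192.8·0.50603·[1 + 0.044·0.86251/0.20087] = -5.1046 m/s.
|v| = 5.1046 m/s = 5104.6 mm/s.

5100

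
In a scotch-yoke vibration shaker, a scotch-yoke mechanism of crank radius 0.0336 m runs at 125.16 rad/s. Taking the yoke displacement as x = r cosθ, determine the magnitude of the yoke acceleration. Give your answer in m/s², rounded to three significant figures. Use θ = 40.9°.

ω = 125.2 rad/s
x = r cosθ ⇒ ẍ = −rω² cosθ (ω constant).
|a| = rω²|cosθ| = 0.0336·(125.2)²·|cos 40.9°| = 397.84 m/s².

398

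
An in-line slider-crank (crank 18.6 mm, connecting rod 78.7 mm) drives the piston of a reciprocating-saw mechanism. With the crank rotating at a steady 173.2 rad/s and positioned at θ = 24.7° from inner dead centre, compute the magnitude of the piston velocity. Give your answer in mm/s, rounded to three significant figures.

1640

ω = 173.2 rad/s
For an in-line slider-crank, x = r cosθ + √(L² − r² sin²θ), so v = −rω sinθ·[1 + r cosθ/√(L² − r² sin²θ)].
With r = 0.0186 m, L = 0.0787 m, θ = 24.7°: √(L² − r² sin²θ) = 0.078315 m.
v = −0.0186·173.2·0.41787·[1 + 0.0186·0.90851/0.078315] = -1.6366 m/s.
|v| = 1.6366 m/s = 1636.6 mm/s.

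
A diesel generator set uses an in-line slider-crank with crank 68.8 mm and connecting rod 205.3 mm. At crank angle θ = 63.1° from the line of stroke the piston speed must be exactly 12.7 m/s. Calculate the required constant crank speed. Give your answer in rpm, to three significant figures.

1710

For an in-line slider-crank, |v_piston| = rω|sinθ|·[1 + r cosθ/√(L² − r² sin²θ)].
With r = 0.0688 m, L = 0.2053 m, θ = 63.1°: the bracketed kinematic factor |dx/dθ| = 0.071104 m.
ω = v/|dx/dθ| = 12.7/0.071104 = 178.61 rad/s.
N = 60ω/(2π) = 1705.6 rpm.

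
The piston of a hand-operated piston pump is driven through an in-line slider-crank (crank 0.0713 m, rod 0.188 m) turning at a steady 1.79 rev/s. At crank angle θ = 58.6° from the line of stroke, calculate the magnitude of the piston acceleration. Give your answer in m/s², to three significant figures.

3.16

ω = 2π·1.79 = 11.25 rad/s
x(θ) = r cosθ + √(L² − r² sin²θ); with ω constant, a = ω²·d²x/dθ².
d²x/dθ² = −r cosθ − r²(cos2θ)/√u − r⁴ sin²2θ/(4u^{3/2}),  u = L² − r² sin²θ = 0.0316403 m².
Substituting r = 0.0713 m, L = 0.188 m, θ = 58.6°: d²x/dθ² = -0.024992 m.
a = ω²·d²x/dθ² = (11.25)²·(-0.024992) = -3.1614 m/s²;  |a| = 3.1614 m/s².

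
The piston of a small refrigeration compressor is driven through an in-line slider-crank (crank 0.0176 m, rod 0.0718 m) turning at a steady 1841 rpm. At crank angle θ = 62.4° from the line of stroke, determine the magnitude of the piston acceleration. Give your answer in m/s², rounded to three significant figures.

ω = 2π·1841/60 = 192.8 rad/s
x(θ) = r cosθ + √(L² − r² sin²θ); with ω constant, a = ω²·d²x/dθ².
d²x/dθ² = −r cosθ − r²(cos2θ)/√u − r⁴ sin²2θ/(4u^{3/2}),  u = L² − r² sin²θ = 0.00491197 m².
Substituting r = 0.0176 m, L = 0.0718 m, θ = 62.4°: d²x/dθ² = -0.0056786 m.
a = ω²·d²x/dθ² = (192.8)²·(-0.0056786) = -211.06 m/s²;  |a| = 211.06 m/s².

211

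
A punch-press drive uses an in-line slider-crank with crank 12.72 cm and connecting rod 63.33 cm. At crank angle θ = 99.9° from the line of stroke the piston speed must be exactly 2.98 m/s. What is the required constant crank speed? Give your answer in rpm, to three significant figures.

235

For an in-line slider-crank, |v_piston| = rω|sinθ|·[1 + r cosθ/√(L² − r² sin²θ)].
With r = 0.1272 m, L = 0.6333 m, θ = 99.9°: the bracketed kinematic factor |dx/dθ| = 0.12089 m.
ω = v/|dx/dθ| = 2.98/0.12089 = 24.65 rad/s.
N = 60ω/(2π) = 235.39 rpm.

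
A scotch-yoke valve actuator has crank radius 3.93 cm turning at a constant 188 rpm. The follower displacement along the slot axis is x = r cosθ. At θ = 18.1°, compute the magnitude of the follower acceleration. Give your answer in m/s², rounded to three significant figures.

14.5

ω = 19.69 rad/s (from 188 rpm).
x = r cosθ ⇒ ẍ = −rω² cosθ (ω constant).
|a| = rω²|cosθ| = 0.0393·(19.69)²·|cos 18.1°| = 14.479 m/s².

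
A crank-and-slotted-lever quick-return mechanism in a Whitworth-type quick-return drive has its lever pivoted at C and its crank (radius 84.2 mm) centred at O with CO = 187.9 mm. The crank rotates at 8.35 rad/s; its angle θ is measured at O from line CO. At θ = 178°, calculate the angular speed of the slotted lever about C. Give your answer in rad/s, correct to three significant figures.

6.76

ω = 8.35 rad/s
Crank pin A relative to C: A = (d + r cosθ, r sinθ); lever angle φ = atan2(r sinθ, d + r cosθ).
Differentiating tanφ: φ̇ = rω(d cosθ + r)/(d² + r² + 2dr cosθ).
d² + r² + 2dr cosθ = |CA|² = 0.010773 m²;  d cosθ + r = -0.10359 m.
|ω_lever| = |0.0842·8.35·-0.10359| / 0.010773 = 6.7602 rad/s.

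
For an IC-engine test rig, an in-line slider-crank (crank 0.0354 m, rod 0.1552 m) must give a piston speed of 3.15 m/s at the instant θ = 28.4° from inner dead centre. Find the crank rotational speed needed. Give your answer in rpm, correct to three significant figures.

For an in-line slider-crank, |v_piston| = rω|sinθ|·[1 + r cosθ/√(L² − r² sin²θ)].
With r = 0.0354 m, L = 0.1552 m, θ = 28.4°: the bracketed kinematic factor |dx/dθ| = 0.020235 m.
ω = v/|dx/dθ| = 3.15/0.020235 = 155.67 rad/s.
N = 60ω/(2π) = 1486.5 rpm.

1490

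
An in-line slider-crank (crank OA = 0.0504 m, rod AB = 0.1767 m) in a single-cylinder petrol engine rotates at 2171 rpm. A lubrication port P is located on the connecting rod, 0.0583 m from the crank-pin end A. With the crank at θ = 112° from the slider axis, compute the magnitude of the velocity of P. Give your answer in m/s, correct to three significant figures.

ω = 227.3 rad/s.  Crank-pin speed |V_A| = rω = 11.458 m/s, perpendicular to OA.
Rod angle: sinφ = −(r/L) sinθ ⇒ φ = -15.335°; ω_rod = −rω cosθ/√(L²−r²sin²θ) = +25.188 rad/s.
V_P = V_A + ω_rod × AP, with AP = 0.0583 m along the rod.
Components: V_Px = −rω sinθ − a·ω_rod·sinφ = -10.236 m/s;  V_Py = rω cosθ + a·ω_rod·cosφ = -2.8761 m/s.
|V_P| = √(V_Px² + V_Py²) = 10.632 m/s.

10.6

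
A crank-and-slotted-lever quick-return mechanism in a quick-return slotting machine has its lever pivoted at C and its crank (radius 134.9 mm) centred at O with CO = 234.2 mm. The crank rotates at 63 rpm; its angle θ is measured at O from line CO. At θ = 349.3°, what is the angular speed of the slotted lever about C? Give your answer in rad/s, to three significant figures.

2.40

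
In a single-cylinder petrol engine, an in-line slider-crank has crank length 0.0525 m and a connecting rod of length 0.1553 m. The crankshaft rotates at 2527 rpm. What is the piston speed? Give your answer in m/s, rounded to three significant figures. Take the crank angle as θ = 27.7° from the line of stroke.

ω = 2π·2527/60 = 264.6 rad/s
For an in-line slider-crank, x = r cosθ + √(L² − r² sin²θ), so v = −rω sinθ·[1 + r cosθ/√(L² − r² sin²θ)].
With r = 0.0525 m, L = 0.1553 m, θ = 27.7°: √(L² − r² sin²θ) = 0.15337 m.
v = −0.0525·264.6·0.46484·[1 + 0.0525·0.88539/0.15337] = -8.4153 m/s.
|v| = 8.4153 m/s.

8.42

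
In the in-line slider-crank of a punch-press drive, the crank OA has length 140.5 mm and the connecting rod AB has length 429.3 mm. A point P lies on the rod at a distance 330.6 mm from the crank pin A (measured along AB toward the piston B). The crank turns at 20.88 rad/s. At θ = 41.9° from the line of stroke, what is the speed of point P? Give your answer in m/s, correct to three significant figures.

ω = 20.88 rad/s.  Crank-pin speed |V_A| = rω = 2.9336 m/s, perpendicular to OA.
Rod angle: sinφ = −(r/L) sinθ ⇒ φ = -12.625°; ω_rod = −rω cosθ/√(L²−r²sin²θ) = -5.2123 rad/s.
V_P = V_A + ω_rod × AP, with AP = 0.3306 m along the rod.
Components: V_Px = −rω sinθ − a·ω_rod·sinφ = -2.3358 m/s;  V_Py = rω cosθ + a·ω_rod·cosφ = +0.50202 m/s.
|V_P| = √(V_Px² + V_Py²) = 2.3891 m/s.

2.39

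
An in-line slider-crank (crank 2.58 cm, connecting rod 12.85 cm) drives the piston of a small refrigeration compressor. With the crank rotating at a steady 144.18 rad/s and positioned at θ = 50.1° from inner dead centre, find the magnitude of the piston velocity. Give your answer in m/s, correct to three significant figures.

ω = 144.2 rad/s
For an in-line slider-crank, x = r cosθ + √(L² − r² sin²θ), so v = −rω sinθ·[1 + r cosθ/√(L² − r² sin²θ)].
With r = 0.0258 m, L = 0.1285 m, θ = 50.1°: √(L² − r² sin²θ) = 0.12697 m.
v = −0.0258·144.2·0.76717·[1 + 0.0258·0.64145/0.12697] = -3.2257 m/s.
|v| = 3.2257 m/s.

3.23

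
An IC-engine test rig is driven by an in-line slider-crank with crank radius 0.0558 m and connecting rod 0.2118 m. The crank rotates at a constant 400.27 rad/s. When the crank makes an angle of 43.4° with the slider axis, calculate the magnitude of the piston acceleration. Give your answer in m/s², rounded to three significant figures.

6670

ω = 400.3 rad/s
x(θ) = r cosθ + √(L² − r² sin²θ); with ω constant, a = ω²·d²x/dθ².
d²x/dθ² = −r cosθ − r²(cos2θ)/√u − r⁴ sin²2θ/(4u^{3/2}),  u = L² − r² sin²θ = 0.0433893 m².
Substituting r = 0.0558 m, L = 0.2118 m, θ = 43.4°: d²x/dθ² = -0.041645 m.
a = ω²·d²x/dθ² = (400.3)²·(-0.041645) = -6672.1 m/s²;  |a| = 6672.1 m/s².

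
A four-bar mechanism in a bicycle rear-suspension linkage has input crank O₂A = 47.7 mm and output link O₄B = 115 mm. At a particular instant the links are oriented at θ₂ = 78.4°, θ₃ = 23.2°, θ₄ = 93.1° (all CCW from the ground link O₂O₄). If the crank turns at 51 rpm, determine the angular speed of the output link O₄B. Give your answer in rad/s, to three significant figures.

1.94

ω₂ = 5.341 rad/s (from 51 rpm).
Differentiating the loop-closure r₂e^{iθ₂}+r₃e^{iθ₃}=r₁+r₄e^{iθ₄} gives r₂ω₂e^{iθ₂}+r₃ω₃e^{iθ₃}=r₄ω₄e^{iθ₄}.
Eliminating the other unknown: ω₄ = r₂ω₂ sin(θ₂−θ₃) / [r₄ sin(θ₄−θ₃)].
Numerator sine = +0.82115; denominator sine = +0.93909.
Result = 0.0477·5.341·(+0.82115) / (0.115·(+0.93909)) = +1.937 rad/s; magnitude 1.937 rad/s.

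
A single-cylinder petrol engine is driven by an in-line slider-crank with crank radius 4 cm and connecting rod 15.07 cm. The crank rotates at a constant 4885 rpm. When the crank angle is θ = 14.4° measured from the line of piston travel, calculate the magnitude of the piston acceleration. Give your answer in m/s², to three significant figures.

12600

ω = 2π·4885/60 = 511.6 rad/s
x(θ) = r cosθ + √(L² − r² sin²θ); with ω constant, a = ω²·d²x/dθ².
d²x/dθ² = −r cosθ − r²(cos2θ)/√u − r⁴ sin²2θ/(4u^{3/2}),  u = L² − r² sin²θ = 0.0226115 m².
Substituting r = 0.04 m, L = 0.1507 m, θ = 14.4°: d²x/dθ² = -0.048111 m.
a = ω²·d²x/dθ² = (511.6)²·(-0.048111) = -12590 m/s²;  |a| = 12590 m/s².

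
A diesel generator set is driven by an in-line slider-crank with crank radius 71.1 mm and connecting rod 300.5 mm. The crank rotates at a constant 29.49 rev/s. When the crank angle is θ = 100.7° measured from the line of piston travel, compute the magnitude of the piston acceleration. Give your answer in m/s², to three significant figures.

1000

ω = 2π·29.5 = 185.3 rad/s
x(θ) = r cosθ + √(L² − r² sin²θ); with ω constant, a = ω²·d²x/dθ².
d²x/dθ² = −r cosθ − r²(cos2θ)/√u − r⁴ sin²2θ/(4u^{3/2}),  u = L² − r² sin²θ = 0.0854193 m².
Substituting r = 0.0711 m, L = 0.3005 m, θ = 100.7°: d²x/dθ² = +0.029271 m.
a = ω²·d²x/dθ² = (185.3)²·(+0.029271) = +1005 m/s²;  |a| = 1005 m/s².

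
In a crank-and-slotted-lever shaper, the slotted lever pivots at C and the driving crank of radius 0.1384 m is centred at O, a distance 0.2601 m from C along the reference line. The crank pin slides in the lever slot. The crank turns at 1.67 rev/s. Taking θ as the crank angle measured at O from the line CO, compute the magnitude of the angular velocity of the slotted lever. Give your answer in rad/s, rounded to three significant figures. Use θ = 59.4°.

ω = 10.49 rad/s (from 1.67 rev/s).
Crank pin A relative to C: A = (d + r cosθ, r sinθ); lever angle φ = atan2(r sinθ, d + r cosθ).
Differentiating tanφ: φ̇ = rω(d cosθ + r)/(d² + r² + 2dr cosθ).
d² + r² + 2dr cosθ = |CA|² = 0.123455 m²;  d cosθ + r = +0.2708 m.
|ω_lever| = |0.1384·10.49·+0.2708| / 0.123455 = 3.1855 rad/s.

3.19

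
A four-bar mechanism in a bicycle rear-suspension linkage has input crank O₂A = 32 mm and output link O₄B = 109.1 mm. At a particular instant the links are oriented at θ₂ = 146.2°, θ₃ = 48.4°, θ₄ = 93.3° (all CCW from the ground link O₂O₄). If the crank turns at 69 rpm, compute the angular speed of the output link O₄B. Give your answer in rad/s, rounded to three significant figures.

2.97

ω₂ = 7.226 rad/s (from 69 rpm).
Differentiating the loop-closure r₂e^{iθ₂}+r₃e^{iθ₃}=r₁+r₄e^{iθ₄} gives r₂ω₂e^{iθ₂}+r₃ω₃e^{iθ₃}=r₄ω₄e^{iθ₄}.
Eliminating the other unknown: ω₄ = r₂ω₂ sin(θ₂−θ₃) / [r₄ sin(θ₄−θ₃)].
Numerator sine = +0.99075; denominator sine = +0.70587.
Result = 0.032·7.226·(+0.99075) / (0.1091·(+0.70587)) = +2.9747 rad/s; magnitude 2.9747 rad/s.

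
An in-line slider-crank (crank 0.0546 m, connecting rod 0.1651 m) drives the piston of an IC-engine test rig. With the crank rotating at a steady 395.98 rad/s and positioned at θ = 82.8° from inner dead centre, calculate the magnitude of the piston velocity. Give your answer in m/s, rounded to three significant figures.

ω = 396 rad/s
For an in-line slider-crank, x = r cosθ + √(L² − r² sin²θ), so v = −rω sinθ·[1 + r cosθ/√(L² − r² sin²θ)].
With r = 0.0546 m, L = 0.1651 m, θ = 82.8°: √(L² − r² sin²θ) = 0.15596 m.
v = −0.0546·396·0.99211·[1 + 0.0546·0.12533/0.15596] = -22.391 m/s.
|v| = 22.391 m/s.

22.4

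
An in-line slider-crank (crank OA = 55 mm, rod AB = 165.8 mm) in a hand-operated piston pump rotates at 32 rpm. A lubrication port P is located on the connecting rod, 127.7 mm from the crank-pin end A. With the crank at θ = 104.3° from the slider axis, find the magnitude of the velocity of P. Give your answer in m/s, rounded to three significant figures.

ω = 3.351 rad/s.  Crank-pin speed |V_A| = rω = 0.18431 m/s, perpendicular to OA.
Rod angle: sinφ = −(r/L) sinθ ⇒ φ = -18.750°; ω_rod = −rω cosθ/√(L²−r²sin²θ) = +0.28996 rad/s.
V_P = V_A + ω_rod × AP, with AP = 0.1277 m along the rod.
Components: V_Px = −rω sinθ − a·ω_rod·sinφ = -0.16669 m/s;  V_Py = rω cosθ + a·ω_rod·cosφ = -0.010461 m/s.
|V_P| = √(V_Px² + V_Py²) = 0.16702 m/s.

0.167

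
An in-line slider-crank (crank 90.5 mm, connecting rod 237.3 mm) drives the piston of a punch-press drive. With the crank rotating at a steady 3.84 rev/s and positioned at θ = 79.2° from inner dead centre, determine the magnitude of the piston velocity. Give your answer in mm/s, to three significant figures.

2310

ω = 2π·3.84 = 24.13 rad/s
For an in-line slider-crank, x = r cosθ + √(L² − r² sin²θ), so v = −rω sinθ·[1 + r cosθ/√(L² − r² sin²θ)].
With r = 0.0905 m, L = 0.2373 m, θ = 79.2°: √(L² − r² sin²θ) = 0.22002 m.
v = −0.0905·24.13·0.98229·[1 + 0.0905·0.18738/0.22002] = -2.3102 m/s.
|v| = 2.3102 m/s = 2310.2 mm/s.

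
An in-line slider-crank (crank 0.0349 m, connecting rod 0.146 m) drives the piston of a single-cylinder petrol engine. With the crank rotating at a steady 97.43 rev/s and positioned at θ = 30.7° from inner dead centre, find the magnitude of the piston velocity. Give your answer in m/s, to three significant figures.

13.2

ω = 2π·97.4 = 612.2 rad/s
For an in-line slider-crank, x = r cosθ + √(L² − r² sin²θ), so v = −rω sinθ·[1 + r cosθ/√(L² − r² sin²θ)].
With r = 0.0349 m, L = 0.146 m, θ = 30.7°: √(L² − r² sin²θ) = 0.14491 m.
v = −0.0349·612.2·0.51054·[1 + 0.0349·0.85985/0.14491] = -13.166 m/s.
|v| = 13.166 m/s.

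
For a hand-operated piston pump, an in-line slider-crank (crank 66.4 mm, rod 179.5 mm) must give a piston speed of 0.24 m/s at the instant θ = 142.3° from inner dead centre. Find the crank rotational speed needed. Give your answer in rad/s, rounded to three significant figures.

For an in-line slider-crank, |v_piston| = rω|sinθ|·[1 + r cosθ/√(L² − r² sin²θ)].
With r = 0.0664 m, L = 0.1795 m, θ = 142.3°: the bracketed kinematic factor |dx/dθ| = 0.028404 m.
ω = v/|dx/dθ| = 0.24/0.028404 = 8.4494 rad/s.

8.45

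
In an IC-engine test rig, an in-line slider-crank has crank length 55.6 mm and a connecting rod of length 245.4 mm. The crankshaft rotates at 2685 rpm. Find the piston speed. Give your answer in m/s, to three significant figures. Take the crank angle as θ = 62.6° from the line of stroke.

ω = 2π·2685/60 = 281.2 rad/s
For an in-line slider-crank, x = r cosθ + √(L² − r² sin²θ), so v = −rω sinθ·[1 + r cosθ/√(L² − r² sin²θ)].
With r = 0.0556 m, L = 0.2454 m, θ = 62.6°: √(L² − r² sin²θ) = 0.24038 m.
v = −0.0556·281.2·0.88782·[1 + 0.0556·0.46020/0.24038] = -15.357 m/s.
|v| = 15.357 m/s.

15.4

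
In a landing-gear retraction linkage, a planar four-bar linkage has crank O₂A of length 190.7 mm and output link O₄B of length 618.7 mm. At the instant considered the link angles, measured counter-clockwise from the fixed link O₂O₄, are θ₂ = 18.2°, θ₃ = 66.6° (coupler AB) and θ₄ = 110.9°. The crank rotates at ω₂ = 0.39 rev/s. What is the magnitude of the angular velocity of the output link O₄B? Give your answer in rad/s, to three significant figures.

0.809

ω₂ = 2.45 rad/s (from 0.39 rev/s).
Differentiating the loop-closure r₂e^{iθ₂}+r₃e^{iθ₃}=r₁+r₄e^{iθ₄} gives r₂ω₂e^{iθ₂}+r₃ω₃e^{iθ₃}=r₄ω₄e^{iθ₄}.
Eliminating the other unknown: ω₄ = r₂ω₂ sin(θ₂−θ₃) / [r₄ sin(θ₄−θ₃)].
Numerator sine = -0.74780; denominator sine = +0.69842.
Result = 0.1907·2.45·(-0.74780) / (0.6187·(+0.69842)) = -0.8087 rad/s; magnitude 0.8087 rad/s.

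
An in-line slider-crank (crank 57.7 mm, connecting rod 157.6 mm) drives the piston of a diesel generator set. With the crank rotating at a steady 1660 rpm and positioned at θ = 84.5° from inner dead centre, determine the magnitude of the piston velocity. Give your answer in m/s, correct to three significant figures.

10.4

ω = 2π·1660/60 = 173.8 rad/s
For an in-line slider-crank, x = r cosθ + √(L² − r² sin²θ), so v = −rω sinθ·[1 + r cosθ/√(L² − r² sin²θ)].
With r = 0.0577 m, L = 0.1576 m, θ = 84.5°: √(L² − r² sin²θ) = 0.14676 m.
v = −0.0577·173.8·0.99540·[1 + 0.0577·0.09585/0.14676] = -10.36 m/s.
|v| = 10.36 m/s.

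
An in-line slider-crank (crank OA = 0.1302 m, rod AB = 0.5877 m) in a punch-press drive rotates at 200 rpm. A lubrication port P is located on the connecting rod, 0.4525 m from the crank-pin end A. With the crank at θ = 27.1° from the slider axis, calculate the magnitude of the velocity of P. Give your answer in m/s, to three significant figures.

1.54

ω = 20.94 rad/s.  Crank-pin speed |V_A| = rω = 2.7269 m/s, perpendicular to OA.
Rod angle: sinφ = −(r/L) sinθ ⇒ φ = -5.792°; ω_rod = −rω cosθ/√(L²−r²sin²θ) = -4.1517 rad/s.
V_P = V_A + ω_rod × AP, with AP = 0.4525 m along the rod.
Components: V_Px = −rω sinθ − a·ω_rod·sinφ = -1.4318 m/s;  V_Py = rω cosθ + a·ω_rod·cosφ = +0.55845 m/s.
|V_P| = √(V_Px² + V_Py²) = 1.5369 m/s.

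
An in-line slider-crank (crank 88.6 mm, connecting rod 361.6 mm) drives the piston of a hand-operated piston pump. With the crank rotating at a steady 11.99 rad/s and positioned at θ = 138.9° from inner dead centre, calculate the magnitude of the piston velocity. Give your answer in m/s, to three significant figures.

ω = 11.99 rad/s
For an in-line slider-crank, x = r cosθ + √(L² − r² sin²θ), so v = −rω sinθ·[1 + r cosθ/√(L² − r² sin²θ)].
With r = 0.0886 m, L = 0.3616 m, θ = 138.9°: √(L² − r² sin²θ) = 0.35688 m.
v = −0.0886·11.99·0.65738·[1 + 0.0886·-0.75356/0.35688] = -0.56769 m/s.
|v| = 0.56769 m/s.

0.568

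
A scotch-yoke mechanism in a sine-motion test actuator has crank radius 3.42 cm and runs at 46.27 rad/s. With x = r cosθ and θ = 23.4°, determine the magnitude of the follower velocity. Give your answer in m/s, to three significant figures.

0.628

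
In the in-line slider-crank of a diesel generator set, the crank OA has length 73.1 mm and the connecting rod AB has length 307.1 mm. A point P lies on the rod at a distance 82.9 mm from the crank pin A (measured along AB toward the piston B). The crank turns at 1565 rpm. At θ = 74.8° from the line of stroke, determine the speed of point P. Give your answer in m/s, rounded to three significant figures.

12.0

ω = 163.9 rad/s.  Crank-pin speed |V_A| = rω = 11.98 m/s, perpendicular to OA.
Rod angle: sinφ = −(r/L) sinθ ⇒ φ = -13.280°; ω_rod = −rω cosθ/√(L²−r²sin²θ) = -10.509 rad/s.
V_P = V_A + ω_rod × AP, with AP = 0.0829 m along the rod.
Components: V_Px = −rω sinθ − a·ω_rod·sinφ = -11.761 m/s;  V_Py = rω cosθ + a·ω_rod·cosφ = +2.2931 m/s.
|V_P| = √(V_Px² + V_Py²) = 11.983 m/s.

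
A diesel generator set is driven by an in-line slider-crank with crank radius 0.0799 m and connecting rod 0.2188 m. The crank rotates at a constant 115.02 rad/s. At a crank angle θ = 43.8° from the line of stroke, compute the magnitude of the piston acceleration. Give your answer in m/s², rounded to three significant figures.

ω = 115 rad/s
x(θ) = r cosθ + √(L² − r² sin²θ); with ω constant, a = ω²·d²x/dθ².
d²x/dθ² = −r cosθ − r²(cos2θ)/√u − r⁴ sin²2θ/(4u^{3/2}),  u = L² − r² sin²θ = 0.0448151 m².
Substituting r = 0.0799 m, L = 0.2188 m, θ = 43.8°: d²x/dθ² = -0.060004 m.
a = ω²·d²x/dθ² = (115)²·(-0.060004) = -793.82 m/s²;  |a| = 793.82 m/s².

794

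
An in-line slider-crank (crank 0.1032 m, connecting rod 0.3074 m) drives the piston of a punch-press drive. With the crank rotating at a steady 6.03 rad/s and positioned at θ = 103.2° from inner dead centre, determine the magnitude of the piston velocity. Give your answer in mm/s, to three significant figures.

ω = 6.03 rad/s
For an in-line slider-crank, x = r cosθ + √(L² − r² sin²θ), so v = −rω sinθ·[1 + r cosθ/√(L² − r² sin²θ)].
With r = 0.1032 m, L = 0.3074 m, θ = 103.2°: √(L² − r² sin²θ) = 0.29052 m.
v = −0.1032·6.03·0.97358·[1 + 0.1032·-0.22835/0.29052] = -0.55671 m/s.
|v| = 0.55671 m/s = 556.71 mm/s.

557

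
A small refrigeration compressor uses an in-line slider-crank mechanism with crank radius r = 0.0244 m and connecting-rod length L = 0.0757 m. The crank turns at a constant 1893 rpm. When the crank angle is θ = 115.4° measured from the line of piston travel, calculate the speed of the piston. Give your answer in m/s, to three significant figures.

3.74

ω = 2π·1893/60 = 198.2 rad/s
For an in-line slider-crank, x = r cosθ + √(L² − r² sin²θ), so v = −rω sinθ·[1 + r cosθ/√(L² − r² sin²θ)].
With r = 0.0244 m, L = 0.0757 m, θ = 115.4°: √(L² − r² sin²θ) = 0.07242 m.
v = −0.0244·198.2·0.90334·[1 + 0.0244·-0.42894/0.07242] = -3.7379 m/s.
|v| = 3.7379 m/s.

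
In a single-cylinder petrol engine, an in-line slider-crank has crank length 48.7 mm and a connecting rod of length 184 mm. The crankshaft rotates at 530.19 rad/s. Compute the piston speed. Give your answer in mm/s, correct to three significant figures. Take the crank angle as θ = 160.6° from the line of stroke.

ω = 530.2 rad/s
For an in-line slider-crank, x = r cosθ + √(L² − r² sin²θ), so v = −rω sinθ·[1 + r cosθ/√(L² − r² sin²θ)].
With r = 0.0487 m, L = 0.184 m, θ = 160.6°: √(L² − r² sin²θ) = 0.18329 m.
v = −0.0487·530.2·0.33216·[1 + 0.0487·-0.94322/0.18329] = -6.4271 m/s.
|v| = 6.4271 m/s = 6427.1 mm/s.

6430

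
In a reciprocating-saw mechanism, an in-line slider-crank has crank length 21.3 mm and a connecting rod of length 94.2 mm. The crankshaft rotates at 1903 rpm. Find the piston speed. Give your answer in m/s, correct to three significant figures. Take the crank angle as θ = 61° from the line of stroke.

4.13

ω = 2π·1903/60 = 199.3 rad/s
For an in-line slider-crank, x = r cosθ + √(L² − r² sin²θ), so v = −rω sinθ·[1 + r cosθ/√(L² − r² sin²θ)].
With r = 0.0213 m, L = 0.0942 m, θ = 61°: √(L² − r² sin²θ) = 0.09234 m.
v = −0.0213·199.3·0.87462·[1 + 0.0213·0.48481/0.09234] = -4.1277 m/s.
|v| = 4.1277 m/s.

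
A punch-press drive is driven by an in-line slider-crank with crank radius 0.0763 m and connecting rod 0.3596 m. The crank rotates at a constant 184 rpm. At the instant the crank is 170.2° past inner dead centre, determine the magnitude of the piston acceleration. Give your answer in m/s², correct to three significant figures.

22.2

ω = 2π·184/60 = 19.27 rad/s
x(θ) = r cosθ + √(L² − r² sin²θ); with ω constant, a = ω²·d²x/dθ².
d²x/dθ² = −r cosθ − r²(cos2θ)/√u − r⁴ sin²2θ/(4u^{3/2}),  u = L² − r² sin²θ = 0.129143 m².
Substituting r = 0.0763 m, L = 0.3596 m, θ = 170.2°: d²x/dθ² = +0.059905 m.
a = ω²·d²x/dθ² = (19.27)²·(+0.059905) = +22.241 m/s²;  |a| = 22.241 m/s².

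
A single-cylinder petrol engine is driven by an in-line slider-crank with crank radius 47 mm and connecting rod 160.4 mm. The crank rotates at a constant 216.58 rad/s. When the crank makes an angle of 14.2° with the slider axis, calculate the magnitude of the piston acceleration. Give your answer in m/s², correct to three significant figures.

2710

ω = 216.6 rad/s
x(θ) = r cosθ + √(L² − r² sin²θ); with ω constant, a = ω²·d²x/dθ².
d²x/dθ² = −r cosθ − r²(cos2θ)/√u − r⁴ sin²2θ/(4u^{3/2}),  u = L² − r² sin²θ = 0.0255952 m².
Substituting r = 0.047 m, L = 0.1604 m, θ = 14.2°: d²x/dθ² = -0.057777 m.
a = ω²·d²x/dθ² = (216.6)²·(-0.057777) = -2710.1 m/s²;  |a| = 2710.1 m/s².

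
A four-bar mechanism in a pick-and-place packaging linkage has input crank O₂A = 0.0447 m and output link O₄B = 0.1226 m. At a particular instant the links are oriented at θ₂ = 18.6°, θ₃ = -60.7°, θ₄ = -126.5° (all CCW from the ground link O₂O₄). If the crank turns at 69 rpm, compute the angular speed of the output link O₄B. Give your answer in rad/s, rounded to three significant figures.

2.84

ω₂ = 7.226 rad/s (from 69 rpm).
Differentiating the loop-closure r₂e^{iθ₂}+r₃e^{iθ₃}=r₁+r₄e^{iθ₄} gives r₂ω₂e^{iθ₂}+r₃ω₃e^{iθ₃}=r₄ω₄e^{iθ₄}.
Eliminating the other unknown: ω₄ = r₂ω₂ sin(θ₂−θ₃) / [r₄ sin(θ₄−θ₃)].
Numerator sine = +0.98261; denominator sine = -0.91212.
Result = 0.0447·7.226·(+0.98261) / (0.1226·(-0.91212)) = -2.8381 rad/s; magnitude 2.8381 rad/s.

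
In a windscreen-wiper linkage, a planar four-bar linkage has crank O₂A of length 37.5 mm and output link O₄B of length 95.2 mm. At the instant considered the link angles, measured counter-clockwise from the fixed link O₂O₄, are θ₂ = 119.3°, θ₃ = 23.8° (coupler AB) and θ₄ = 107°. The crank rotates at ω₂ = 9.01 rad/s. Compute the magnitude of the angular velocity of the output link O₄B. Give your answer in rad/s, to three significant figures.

ω₂ = 9.01 rad/s
Differentiating the loop-closure r₂e^{iθ₂}+r₃e^{iθ₃}=r₁+r₄e^{iθ₄} gives r₂ω₂e^{iθ₂}+r₃ω₃e^{iθ₃}=r₄ω₄e^{iθ₄}.
Eliminating the other unknown: ω₄ = r₂ω₂ sin(θ₂−θ₃) / [r₄ sin(θ₄−θ₃)].
Numerator sine = +0.99540; denominator sine = +0.99297.
Result = 0.0375·9.01·(+0.99540) / (0.0952·(+0.99297)) = +3.5578 rad/s; magnitude 3.5578 rad/s.

3.56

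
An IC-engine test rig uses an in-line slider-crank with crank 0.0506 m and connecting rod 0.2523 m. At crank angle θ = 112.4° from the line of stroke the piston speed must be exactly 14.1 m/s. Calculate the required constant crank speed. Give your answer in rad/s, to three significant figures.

For an in-line slider-crank, |v_piston| = rω|sinθ|·[1 + r cosθ/√(L² − r² sin²θ)].
With r = 0.0506 m, L = 0.2523 m, θ = 112.4°: the bracketed kinematic factor |dx/dθ| = 0.043144 m.
ω = v/|dx/dθ| = 14.1/0.043144 = 326.82 rad/s.

327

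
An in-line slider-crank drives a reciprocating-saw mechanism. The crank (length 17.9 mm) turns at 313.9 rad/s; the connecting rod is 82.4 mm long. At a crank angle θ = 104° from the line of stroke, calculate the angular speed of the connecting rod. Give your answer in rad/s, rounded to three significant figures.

ω = 313.9 rad/s
The rod makes angle φ with the slider axis where L sinφ = r sinθ; differentiating, L cosφ·φ̇ = r ω cosθ.
L cosφ = √(L² − r² sin²θ) = 0.080549 m.
|ω_rod| = r ω |cosθ| / √(L² − r² sin²θ) = 0.0179·313.9·0.24192/0.080549 = 16.876 rad/s.

16.9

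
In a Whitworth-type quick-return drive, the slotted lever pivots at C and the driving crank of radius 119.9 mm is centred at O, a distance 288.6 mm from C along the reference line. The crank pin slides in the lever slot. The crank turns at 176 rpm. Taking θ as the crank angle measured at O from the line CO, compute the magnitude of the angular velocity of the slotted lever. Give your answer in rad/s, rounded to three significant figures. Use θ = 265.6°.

ω = 18.43 rad/s (from 176 rpm).
Crank pin A relative to C: A = (d + r cosθ, r sinθ); lever angle φ = atan2(r sinθ, d + r cosθ).
Differentiating tanφ: φ̇ = rω(d cosθ + r)/(d² + r² + 2dr cosθ).
d² + r² + 2dr cosθ = |CA|² = 0.0923565 m²;  d cosθ + r = +0.097759 m.
|ω_lever| = |0.1199·18.43·+0.097759| / 0.0923565 = 2.3391 rad/s.

2.34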